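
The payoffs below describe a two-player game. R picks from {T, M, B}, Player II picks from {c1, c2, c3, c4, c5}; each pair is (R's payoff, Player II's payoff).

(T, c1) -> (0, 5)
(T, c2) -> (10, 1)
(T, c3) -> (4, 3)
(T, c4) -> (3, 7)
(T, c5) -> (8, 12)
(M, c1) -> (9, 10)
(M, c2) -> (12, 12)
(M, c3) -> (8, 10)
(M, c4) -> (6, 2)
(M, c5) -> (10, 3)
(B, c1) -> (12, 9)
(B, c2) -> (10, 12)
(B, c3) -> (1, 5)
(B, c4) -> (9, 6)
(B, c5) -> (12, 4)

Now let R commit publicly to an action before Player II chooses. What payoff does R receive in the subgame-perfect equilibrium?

12

Work backward from Player II's decision.
- T: BR = c5, leader payoff 8.
- M: BR = c2, leader payoff 12.
- B: BR = c2, leader payoff 10.
Among 8, 12, 10, the best is 12 at M. Subgame-perfect outcome: (M, c2) with payoffs (12, 12).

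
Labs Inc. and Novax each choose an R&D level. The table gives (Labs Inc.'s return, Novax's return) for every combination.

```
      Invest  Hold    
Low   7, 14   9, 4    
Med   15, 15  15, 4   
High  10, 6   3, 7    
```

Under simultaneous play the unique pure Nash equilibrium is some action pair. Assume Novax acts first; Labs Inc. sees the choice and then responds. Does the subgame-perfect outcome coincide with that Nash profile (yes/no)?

yes

Backward induction with Novax moving first.
- Invest → Labs Inc. plays Med (best of 7, 15, 10); Novax gets 15.
- Hold → Labs Inc. plays Med (best of 9, 15, 3); Novax gets 4.
Maximizing over 15, 4, Novax chooses Invest. Subgame-perfect outcome: (Med, Invest) with payoffs (15, 15).
Now find the simultaneous Nash equilibrium.
Labs Inc.'s best replies: Invest→Med; Hold→Med.
Novax's best replies: Low→Invest; Med→Invest; High→Hold.
The unique mutual best reply is (Med, Invest), giving (15, 15).
Sequential outcome (Med, Invest) coincides with the Nash profile (Med, Invest).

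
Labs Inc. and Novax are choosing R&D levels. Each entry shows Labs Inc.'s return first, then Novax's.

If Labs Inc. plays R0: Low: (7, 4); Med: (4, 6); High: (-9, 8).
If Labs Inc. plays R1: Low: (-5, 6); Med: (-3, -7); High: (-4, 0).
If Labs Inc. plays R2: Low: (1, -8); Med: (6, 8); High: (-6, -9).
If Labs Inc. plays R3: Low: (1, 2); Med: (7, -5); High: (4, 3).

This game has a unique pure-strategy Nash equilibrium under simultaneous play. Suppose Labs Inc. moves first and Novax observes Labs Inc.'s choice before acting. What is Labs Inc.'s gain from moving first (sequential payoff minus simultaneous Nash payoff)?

2

Backward induction with Labs Inc. moving first.
- R0: Novax compares 4, 6, 8 and picks High; Labs Inc. would get -9.
- R1: Novax compares 6, -7, 0 and picks Low; Labs Inc. would get -5.
- R2: Novax compares -8, 8, -9 and picks Med; Labs Inc. would get 6.
- R3: Novax compares 2, -5, 3 and picks High; Labs Inc. would get 4.
Labs Inc.'s induced payoffs are -9, -5, 6, 4, so Labs Inc. commits to R2. Subgame-perfect outcome: (R2, Med) with payoffs (6, 8).
For the simultaneous game, intersect best replies.
Labs Inc.'s best replies: Low→R0; Med→R3; High→R3.
Novax's best replies: R0→High; R1→Low; R2→Med; R3→High.
Only (R3, High) has each player best-responding; Nash payoffs (4, 3).
Labs Inc.'s commitment gain: 6 − 4 = 2.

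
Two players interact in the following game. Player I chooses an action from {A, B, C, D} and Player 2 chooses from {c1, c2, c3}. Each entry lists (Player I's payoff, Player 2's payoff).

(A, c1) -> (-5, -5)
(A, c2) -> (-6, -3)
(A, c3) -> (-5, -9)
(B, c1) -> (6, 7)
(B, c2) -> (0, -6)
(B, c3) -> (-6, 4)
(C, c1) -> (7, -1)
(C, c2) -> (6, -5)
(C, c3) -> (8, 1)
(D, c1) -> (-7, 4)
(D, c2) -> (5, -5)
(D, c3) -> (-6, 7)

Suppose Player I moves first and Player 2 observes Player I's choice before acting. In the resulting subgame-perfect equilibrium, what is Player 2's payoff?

1

Solve by backward induction (Player I leads).
- A: BR = c2, leader payoff -6.
- B: BR = c1, leader payoff 6.
- C: BR = c3, leader payoff 8.
- D: BR = c3, leader payoff -6.
Among -6, 6, 8, -6, the best is 8 at C. Subgame-perfect outcome: (C, c3) with payoffs (8, 1).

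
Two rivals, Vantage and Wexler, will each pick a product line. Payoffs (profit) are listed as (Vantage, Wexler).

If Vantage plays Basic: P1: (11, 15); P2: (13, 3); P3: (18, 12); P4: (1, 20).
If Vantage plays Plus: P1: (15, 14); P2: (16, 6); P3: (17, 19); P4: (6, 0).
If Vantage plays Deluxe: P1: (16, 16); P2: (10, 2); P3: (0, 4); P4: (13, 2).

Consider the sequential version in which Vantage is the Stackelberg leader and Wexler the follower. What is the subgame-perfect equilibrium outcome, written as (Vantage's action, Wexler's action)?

Work backward from Wexler's decision.
- Basic: Wexler compares 15, 3, 12, 20 and picks P4; Vantage would get 1.
- Plus: Wexler compares 14, 6, 19, 0 and picks P3; Vantage would get 17.
- Deluxe: Wexler compares 16, 2, 4, 2 and picks P1; Vantage would get 16.
Vantage's induced payoffs are 1, 17, 16, so Vantage commits to Plus. Subgame-perfect outcome: (Plus, P3) with payoffs (17, 19).

(Plus, P3)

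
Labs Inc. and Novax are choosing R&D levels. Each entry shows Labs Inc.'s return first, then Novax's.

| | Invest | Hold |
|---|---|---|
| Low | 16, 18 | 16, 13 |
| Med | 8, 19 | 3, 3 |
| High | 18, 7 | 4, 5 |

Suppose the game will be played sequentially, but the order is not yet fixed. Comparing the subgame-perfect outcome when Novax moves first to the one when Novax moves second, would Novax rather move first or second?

first

If Labs Inc. leads: Novax's best replies are Low→Invest, Med→Invest, High→Invest; Labs Inc.'s induced payoffs 16, 8, 18; outcome (High, Invest), payoffs (18, 7).
If Novax leads: Labs Inc.'s best replies are Invest→High, Hold→Low; Novax's induced payoffs 7, 13; outcome (Low, Hold), payoffs (16, 13).
Novax gets 13 moving first and 7 moving second, so Novax prefers to move first.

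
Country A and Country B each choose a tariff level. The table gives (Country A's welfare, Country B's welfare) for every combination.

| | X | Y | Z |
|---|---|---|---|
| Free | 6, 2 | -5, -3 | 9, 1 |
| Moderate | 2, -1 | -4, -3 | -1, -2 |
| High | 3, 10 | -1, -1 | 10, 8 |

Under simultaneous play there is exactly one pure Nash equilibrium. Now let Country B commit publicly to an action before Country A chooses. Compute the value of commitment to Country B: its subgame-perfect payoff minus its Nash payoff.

6

Work backward from Country A's decision.
- X: Country A compares 6, 2, 3 and picks Free; Country B would get 2.
- Y: Country A compares -5, -4, -1 and picks High; Country B would get -1.
- Z: Country A compares 9, -1, 10 and picks High; Country B would get 8.
Among 2, -1, 8, the best is 8 at Z. Subgame-perfect outcome: (High, Z) with payoffs (10, 8).
Under simultaneous play:
Country A's best replies: X→Free; Y→High; Z→High.
Country B's best replies: Free→X; Moderate→X; High→X.
Only (Free, X) has each player best-responding; Nash payoffs (6, 2).
Country B's commitment gain: 8 − 2 = 6.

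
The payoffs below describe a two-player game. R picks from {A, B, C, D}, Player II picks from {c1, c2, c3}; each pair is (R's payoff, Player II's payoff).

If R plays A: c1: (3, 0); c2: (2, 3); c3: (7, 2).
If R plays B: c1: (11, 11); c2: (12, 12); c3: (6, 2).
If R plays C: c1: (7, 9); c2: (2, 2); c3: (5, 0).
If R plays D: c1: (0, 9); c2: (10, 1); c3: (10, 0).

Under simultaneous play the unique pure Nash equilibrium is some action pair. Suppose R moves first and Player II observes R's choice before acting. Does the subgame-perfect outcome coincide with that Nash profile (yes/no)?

yes

Backward induction with R moving first.
- A: BR = c2, leader payoff 2.
- B: BR = c2, leader payoff 12.
- C: BR = c1, leader payoff 7.
- D: BR = c1, leader payoff 0.
Maximizing over 2, 12, 7, 0, R chooses B. Subgame-perfect outcome: (B, c2) with payoffs (12, 12).
Now find the simultaneous Nash equilibrium.
R's best replies: c1→B; c2→B; c3→D.
Player II's best replies: A→c2; B→c2; C→c1; D→c1.
The unique mutual best reply is (B, c2), giving (12, 12).
Sequential outcome (B, c2) coincides with the Nash profile (B, c2).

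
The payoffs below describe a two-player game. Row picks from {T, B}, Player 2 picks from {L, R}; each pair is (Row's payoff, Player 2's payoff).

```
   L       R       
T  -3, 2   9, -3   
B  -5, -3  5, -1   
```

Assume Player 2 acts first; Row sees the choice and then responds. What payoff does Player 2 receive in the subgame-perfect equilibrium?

Work backward from Row's decision.
- L: BR = T, leader payoff 2.
- R: BR = T, leader payoff -3.
Maximizing over 2, -3, Player 2 chooses L. Subgame-perfect outcome: (T, L) with payoffs (-3, 2).

2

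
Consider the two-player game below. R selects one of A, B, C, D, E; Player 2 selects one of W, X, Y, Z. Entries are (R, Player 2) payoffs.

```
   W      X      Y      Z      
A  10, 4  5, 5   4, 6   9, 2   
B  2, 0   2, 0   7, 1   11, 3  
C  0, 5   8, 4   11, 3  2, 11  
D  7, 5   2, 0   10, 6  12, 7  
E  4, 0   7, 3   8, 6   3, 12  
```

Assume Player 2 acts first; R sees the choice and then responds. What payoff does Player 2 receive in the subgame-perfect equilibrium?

7

Backward induction with Player 2 moving first.
- W: R compares 10, 2, 0, 7, 4 and picks A; Player 2 would get 4.
- X: R compares 5, 2, 8, 2, 7 and picks C; Player 2 would get 4.
- Y: R compares 4, 7, 11, 10, 8 and picks C; Player 2 would get 3.
- Z: R compares 9, 11, 2, 12, 3 and picks D; Player 2 would get 7.
Among 4, 4, 3, 7, the best is 7 at Z. Subgame-perfect outcome: (D, Z) with payoffs (12, 7).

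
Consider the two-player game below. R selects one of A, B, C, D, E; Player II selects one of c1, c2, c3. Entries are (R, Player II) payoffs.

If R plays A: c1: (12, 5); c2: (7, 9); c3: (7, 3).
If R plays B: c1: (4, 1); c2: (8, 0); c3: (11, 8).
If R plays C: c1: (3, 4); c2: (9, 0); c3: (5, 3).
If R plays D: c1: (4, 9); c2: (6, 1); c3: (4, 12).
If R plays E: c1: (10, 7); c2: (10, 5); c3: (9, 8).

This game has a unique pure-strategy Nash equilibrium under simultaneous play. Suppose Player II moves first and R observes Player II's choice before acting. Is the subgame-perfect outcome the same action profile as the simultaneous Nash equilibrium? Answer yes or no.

yes

Backward induction with Player II moving first.
- c1: BR = A, leader payoff 5.
- c2: BR = E, leader payoff 5.
- c3: BR = B, leader payoff 8.
Among 5, 5, 8, the best is 8 at c3. Subgame-perfect outcome: (B, c3) with payoffs (11, 8).
Now find the simultaneous Nash equilibrium.
R's best replies: c1→A; c2→E; c3→B.
Player II's best replies: A→c2; B→c3; C→c1; D→c3; E→c3.
The unique mutual best reply is (B, c3), giving (11, 8).
Sequential outcome (B, c3) coincides with the Nash profile (B, c3).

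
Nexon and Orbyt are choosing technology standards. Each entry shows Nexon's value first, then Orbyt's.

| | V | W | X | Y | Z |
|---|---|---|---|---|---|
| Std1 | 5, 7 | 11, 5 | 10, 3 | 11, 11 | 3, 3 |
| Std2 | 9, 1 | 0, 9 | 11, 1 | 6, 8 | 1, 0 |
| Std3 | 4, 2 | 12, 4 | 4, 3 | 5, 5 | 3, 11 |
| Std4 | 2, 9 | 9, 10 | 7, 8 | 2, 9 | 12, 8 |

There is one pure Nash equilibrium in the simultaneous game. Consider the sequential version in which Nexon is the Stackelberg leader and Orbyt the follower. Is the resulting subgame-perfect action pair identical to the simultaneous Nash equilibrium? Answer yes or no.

Orbyt best-responds to each possible Nexon move:
- Std1: BR = Y, leader payoff 11.
- Std2: BR = W, leader payoff 0.
- Std3: BR = Z, leader payoff 3.
- Std4: BR = W, leader payoff 9.
Among 11, 0, 3, 9, the best is 11 at Std1. Subgame-perfect outcome: (Std1, Y) with payoffs (11, 11).
For the simultaneous game, intersect best replies.
Nexon's best replies: V→Std2; W→Std3; X→Std2; Y→Std1; Z→Std4.
Orbyt's best replies: Std1→Y; Std2→W; Std3→Z; Std4→W.
Only (Std1, Y) has each player best-responding; Nash payoffs (11, 11).
Sequential outcome (Std1, Y) coincides with the Nash profile (Std1, Y).

yes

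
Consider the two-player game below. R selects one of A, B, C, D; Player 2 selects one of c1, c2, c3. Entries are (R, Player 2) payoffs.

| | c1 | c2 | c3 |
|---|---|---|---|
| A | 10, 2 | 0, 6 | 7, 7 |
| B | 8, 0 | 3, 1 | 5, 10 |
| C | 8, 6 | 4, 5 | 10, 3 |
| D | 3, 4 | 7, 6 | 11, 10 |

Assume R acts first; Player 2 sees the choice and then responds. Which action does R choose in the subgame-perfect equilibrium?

Solve by backward induction (R leads).
- A → Player 2 plays c3 (best of 2, 6, 7); R gets 7.
- B → Player 2 plays c3 (best of 0, 1, 10); R gets 5.
- C → Player 2 plays c1 (best of 6, 5, 3); R gets 8.
- D → Player 2 plays c3 (best of 4, 6, 10); R gets 11.
Maximizing over 7, 5, 8, 11, R chooses D. Subgame-perfect outcome: (D, c3) with payoffs (11, 10).

D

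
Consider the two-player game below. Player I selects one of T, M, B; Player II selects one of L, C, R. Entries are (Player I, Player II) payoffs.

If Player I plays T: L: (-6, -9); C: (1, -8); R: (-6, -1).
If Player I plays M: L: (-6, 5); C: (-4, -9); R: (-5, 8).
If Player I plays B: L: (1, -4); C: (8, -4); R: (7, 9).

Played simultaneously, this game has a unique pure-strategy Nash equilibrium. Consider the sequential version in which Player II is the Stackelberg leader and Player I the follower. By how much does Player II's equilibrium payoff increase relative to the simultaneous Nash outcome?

Work backward from Player I's decision.
- L → Player I plays B (best of -6, -6, 1); Player II gets -4.
- C → Player I plays B (best of 1, -4, 8); Player II gets -4.
- R → Player I plays B (best of -6, -5, 7); Player II gets 9.
Player II's induced payoffs are -4, -4, 9, so Player II commits to R. Subgame-perfect outcome: (B, R) with payoffs (7, 9).
For the simultaneous game, intersect best replies.
Player I's best replies: L→B; C→B; R→B.
Player II's best replies: T→R; M→R; B→R.
The unique mutual best reply is (B, R), giving (7, 9).
Player II's commitment gain: 9 − 9 = 0.

0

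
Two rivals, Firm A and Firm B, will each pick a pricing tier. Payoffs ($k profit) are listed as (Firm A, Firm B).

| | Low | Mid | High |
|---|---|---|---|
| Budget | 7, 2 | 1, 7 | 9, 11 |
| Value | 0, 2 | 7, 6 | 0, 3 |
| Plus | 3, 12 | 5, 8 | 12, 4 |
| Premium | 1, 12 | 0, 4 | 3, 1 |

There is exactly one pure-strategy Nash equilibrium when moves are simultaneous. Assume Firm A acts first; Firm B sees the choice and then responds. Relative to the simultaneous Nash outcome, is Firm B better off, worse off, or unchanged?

Backward induction with Firm A moving first.
- Budget: Firm B compares 2, 7, 11 and picks High; Firm A would get 9.
- Value: Firm B compares 2, 6, 3 and picks Mid; Firm A would get 7.
- Plus: Firm B compares 12, 8, 4 and picks Low; Firm A would get 3.
- Premium: Firm B compares 12, 4, 1 and picks Low; Firm A would get 1.
Maximizing over 9, 7, 3, 1, Firm A chooses Budget. Subgame-perfect outcome: (Budget, High) with payoffs (9, 11).
For the simultaneous game, intersect best replies.
Firm A's best replies: Low→Budget; Mid→Value; High→Plus.
Firm B's best replies: Budget→High; Value→Mid; Plus→Low; Premium→Low.
The unique mutual best reply is (Value, Mid), giving (7, 6).
Firm B earns 11 sequentially versus 6 at the Nash outcome: better off.

better off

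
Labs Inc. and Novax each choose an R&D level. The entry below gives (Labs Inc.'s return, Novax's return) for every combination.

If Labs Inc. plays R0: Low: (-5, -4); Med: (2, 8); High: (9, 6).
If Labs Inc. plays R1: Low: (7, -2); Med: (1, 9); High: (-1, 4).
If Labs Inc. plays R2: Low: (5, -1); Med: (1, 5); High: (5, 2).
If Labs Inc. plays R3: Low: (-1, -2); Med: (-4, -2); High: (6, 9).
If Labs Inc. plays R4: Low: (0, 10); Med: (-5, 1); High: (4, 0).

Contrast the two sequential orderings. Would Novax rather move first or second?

second

If Labs Inc. leads: Novax's best replies are R0→Med, R1→Med, R2→Med, R3→High, R4→Low; Labs Inc.'s induced payoffs 2, 1, 1, 6, 0; outcome (R3, High), payoffs (6, 9).
If Novax leads: Labs Inc.'s best replies are Low→R1, Med→R0, High→R0; Novax's induced payoffs -2, 8, 6; outcome (R0, Med), payoffs (2, 8).
Novax gets 8 moving first and 9 moving second, so Novax prefers to move second.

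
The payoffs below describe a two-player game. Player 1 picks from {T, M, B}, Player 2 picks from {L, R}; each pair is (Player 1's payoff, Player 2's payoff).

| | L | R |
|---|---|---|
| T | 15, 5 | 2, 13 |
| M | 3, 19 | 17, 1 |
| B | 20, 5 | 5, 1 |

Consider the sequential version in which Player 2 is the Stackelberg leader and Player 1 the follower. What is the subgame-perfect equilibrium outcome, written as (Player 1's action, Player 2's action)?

(B, L)

Player 1 best-responds to each possible Player 2 move:
- L: BR = B, leader payoff 5.
- R: BR = M, leader payoff 1.
Player 2's induced payoffs are 5, 1, so Player 2 commits to L. Subgame-perfect outcome: (B, L) with payoffs (20, 5).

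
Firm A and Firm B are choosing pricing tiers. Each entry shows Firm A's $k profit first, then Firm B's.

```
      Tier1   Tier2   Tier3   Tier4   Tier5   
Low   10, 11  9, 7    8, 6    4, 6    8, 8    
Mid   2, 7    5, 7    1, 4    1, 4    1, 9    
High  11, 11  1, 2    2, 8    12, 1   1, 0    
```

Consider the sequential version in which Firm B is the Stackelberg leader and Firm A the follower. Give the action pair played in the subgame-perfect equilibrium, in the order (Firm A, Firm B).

(High, Tier1)

Firm A best-responds to each possible Firm B move:
- Tier1: BR = High, leader payoff 11.
- Tier2: BR = Low, leader payoff 7.
- Tier3: BR = Low, leader payoff 6.
- Tier4: BR = High, leader payoff 1.
- Tier5: BR = Low, leader payoff 8.
Among 11, 7, 6, 1, 8, the best is 11 at Tier1. Subgame-perfect outcome: (High, Tier1) with payoffs (11, 11).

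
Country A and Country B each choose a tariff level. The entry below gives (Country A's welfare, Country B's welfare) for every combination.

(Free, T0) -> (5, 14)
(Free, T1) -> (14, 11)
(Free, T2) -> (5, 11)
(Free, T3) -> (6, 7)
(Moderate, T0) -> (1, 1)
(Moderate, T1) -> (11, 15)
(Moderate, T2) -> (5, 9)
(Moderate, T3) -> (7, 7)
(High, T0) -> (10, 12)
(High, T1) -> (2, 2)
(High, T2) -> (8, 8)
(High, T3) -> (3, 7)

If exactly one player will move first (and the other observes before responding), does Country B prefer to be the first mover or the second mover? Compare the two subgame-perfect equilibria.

If Country A leads: Country B's best replies are Free→T0, Moderate→T1, High→T0; Country A's induced payoffs 5, 11, 10; outcome (Moderate, T1), payoffs (11, 15).
If Country B leads: Country A's best replies are T0→High, T1→Free, T2→High, T3→Moderate; Country B's induced payoffs 12, 11, 8, 7; outcome (High, T0), payoffs (10, 12).
Country B gets 12 moving first and 15 moving second, so Country B prefers to move second.

second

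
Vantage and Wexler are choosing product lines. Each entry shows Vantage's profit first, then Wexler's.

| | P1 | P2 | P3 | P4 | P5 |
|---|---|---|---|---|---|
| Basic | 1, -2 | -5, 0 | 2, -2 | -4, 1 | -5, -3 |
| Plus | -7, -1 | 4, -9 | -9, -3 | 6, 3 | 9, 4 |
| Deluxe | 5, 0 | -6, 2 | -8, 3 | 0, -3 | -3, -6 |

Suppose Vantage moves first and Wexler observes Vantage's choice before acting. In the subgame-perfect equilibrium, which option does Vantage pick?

Plus

Solve by backward induction (Vantage leads).
- Basic: Wexler compares -2, 0, -2, 1, -3 and picks P4; Vantage would get -4.
- Plus: Wexler compares -1, -9, -3, 3, 4 and picks P5; Vantage would get 9.
- Deluxe: Wexler compares 0, 2, 3, -3, -6 and picks P3; Vantage would get -8.
Maximizing over -4, 9, -8, Vantage chooses Plus. Subgame-perfect outcome: (Plus, P5) with payoffs (9, 4).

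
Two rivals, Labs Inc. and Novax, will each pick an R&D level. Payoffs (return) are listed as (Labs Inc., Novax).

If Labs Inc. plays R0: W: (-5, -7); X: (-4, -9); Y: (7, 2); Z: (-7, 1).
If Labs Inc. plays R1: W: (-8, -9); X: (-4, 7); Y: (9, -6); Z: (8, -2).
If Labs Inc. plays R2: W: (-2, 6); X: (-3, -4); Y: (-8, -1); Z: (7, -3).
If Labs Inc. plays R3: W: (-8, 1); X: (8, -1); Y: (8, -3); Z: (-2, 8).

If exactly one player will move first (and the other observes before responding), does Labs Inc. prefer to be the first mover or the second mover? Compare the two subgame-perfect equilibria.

first

If Labs Inc. leads: Novax's best replies are R0→Y, R1→X, R2→W, R3→Z; Labs Inc.'s induced payoffs 7, -4, -2, -2; outcome (R0, Y), payoffs (7, 2).
If Novax leads: Labs Inc.'s best replies are W→R2, X→R3, Y→R1, Z→R1; Novax's induced payoffs 6, -1, -6, -2; outcome (R2, W), payoffs (-2, 6).
Labs Inc. gets 7 moving first and -2 moving second, so Labs Inc. prefers to move first.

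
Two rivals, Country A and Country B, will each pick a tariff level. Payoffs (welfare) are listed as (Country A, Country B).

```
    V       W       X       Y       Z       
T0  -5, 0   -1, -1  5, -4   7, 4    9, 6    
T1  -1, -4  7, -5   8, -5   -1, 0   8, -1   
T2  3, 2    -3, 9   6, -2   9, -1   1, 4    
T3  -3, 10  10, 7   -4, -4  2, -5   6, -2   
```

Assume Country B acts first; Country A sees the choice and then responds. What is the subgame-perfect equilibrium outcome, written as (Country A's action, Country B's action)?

Work backward from Country A's decision.
- V: BR = T2, leader payoff 2.
- W: BR = T3, leader payoff 7.
- X: BR = T1, leader payoff -5.
- Y: BR = T2, leader payoff -1.
- Z: BR = T0, leader payoff 6.
Maximizing over 2, 7, -5, -1, 6, Country B chooses W. Subgame-perfect outcome: (T3, W) with payoffs (10, 7).

(T3, W)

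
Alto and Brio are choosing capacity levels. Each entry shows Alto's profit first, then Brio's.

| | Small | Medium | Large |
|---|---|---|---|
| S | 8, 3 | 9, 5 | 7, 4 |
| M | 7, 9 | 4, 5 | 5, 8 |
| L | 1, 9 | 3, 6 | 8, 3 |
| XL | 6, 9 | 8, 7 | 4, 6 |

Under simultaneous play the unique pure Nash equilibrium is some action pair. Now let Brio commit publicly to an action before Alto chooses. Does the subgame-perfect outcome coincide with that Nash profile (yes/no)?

yes

Solve by backward induction (Brio leads).
- Small: Alto compares 8, 7, 1, 6 and picks S; Brio would get 3.
- Medium: Alto compares 9, 4, 3, 8 and picks S; Brio would get 5.
- Large: Alto compares 7, 5, 8, 4 and picks L; Brio would get 3.
Brio's induced payoffs are 3, 5, 3, so Brio commits to Medium. Subgame-perfect outcome: (S, Medium) with payoffs (9, 5).
For the simultaneous game, intersect best replies.
Alto's best replies: Small→S; Medium→S; Large→L.
Brio's best replies: S→Medium; M→Small; L→Small; XL→Small.
Only (S, Medium) has each player best-responding; Nash payoffs (9, 5).
Sequential outcome (S, Medium) coincides with the Nash profile (S, Medium).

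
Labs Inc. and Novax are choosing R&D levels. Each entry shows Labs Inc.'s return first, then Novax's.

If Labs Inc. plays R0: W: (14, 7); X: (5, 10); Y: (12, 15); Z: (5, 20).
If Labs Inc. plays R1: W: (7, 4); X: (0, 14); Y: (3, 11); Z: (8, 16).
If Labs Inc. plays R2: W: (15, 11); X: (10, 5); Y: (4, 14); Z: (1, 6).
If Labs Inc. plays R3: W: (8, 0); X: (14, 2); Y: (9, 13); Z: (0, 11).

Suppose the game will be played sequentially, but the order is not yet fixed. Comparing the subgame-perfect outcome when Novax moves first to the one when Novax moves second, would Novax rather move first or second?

If Labs Inc. leads: Novax's best replies are R0→Z, R1→Z, R2→Y, R3→Y; Labs Inc.'s induced payoffs 5, 8, 4, 9; outcome (R3, Y), payoffs (9, 13).
If Novax leads: Labs Inc.'s best replies are W→R2, X→R3, Y→R0, Z→R1; Novax's induced payoffs 11, 2, 15, 16; outcome (R1, Z), payoffs (8, 16).
Novax gets 16 moving first and 13 moving second, so Novax prefers to move first.

first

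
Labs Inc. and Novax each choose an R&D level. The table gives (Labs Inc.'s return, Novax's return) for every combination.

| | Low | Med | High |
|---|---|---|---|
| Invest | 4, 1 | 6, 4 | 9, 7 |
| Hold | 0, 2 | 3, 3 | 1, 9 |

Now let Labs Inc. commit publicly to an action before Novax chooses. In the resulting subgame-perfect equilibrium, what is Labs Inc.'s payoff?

Backward induction with Labs Inc. moving first.
- Invest → Novax plays High (best of 1, 4, 7); Labs Inc. gets 9.
- Hold → Novax plays High (best of 2, 3, 9); Labs Inc. gets 1.
Maximizing over 9, 1, Labs Inc. chooses Invest. Subgame-perfect outcome: (Invest, High) with payoffs (9, 7).

9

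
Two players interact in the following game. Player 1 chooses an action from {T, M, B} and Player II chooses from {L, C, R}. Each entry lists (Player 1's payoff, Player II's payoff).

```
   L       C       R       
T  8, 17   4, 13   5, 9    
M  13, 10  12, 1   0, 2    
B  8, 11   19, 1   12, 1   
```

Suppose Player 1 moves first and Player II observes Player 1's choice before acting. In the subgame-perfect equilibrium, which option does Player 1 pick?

Work backward from Player II's decision.
- T: Player II compares 17, 13, 9 and picks L; Player 1 would get 8.
- M: Player II compares 10, 1, 2 and picks L; Player 1 would get 13.
- B: Player II compares 11, 1, 1 and picks L; Player 1 would get 8.
Player 1's induced payoffs are 8, 13, 8, so Player 1 commits to M. Subgame-perfect outcome: (M, L) with payoffs (13, 10).

M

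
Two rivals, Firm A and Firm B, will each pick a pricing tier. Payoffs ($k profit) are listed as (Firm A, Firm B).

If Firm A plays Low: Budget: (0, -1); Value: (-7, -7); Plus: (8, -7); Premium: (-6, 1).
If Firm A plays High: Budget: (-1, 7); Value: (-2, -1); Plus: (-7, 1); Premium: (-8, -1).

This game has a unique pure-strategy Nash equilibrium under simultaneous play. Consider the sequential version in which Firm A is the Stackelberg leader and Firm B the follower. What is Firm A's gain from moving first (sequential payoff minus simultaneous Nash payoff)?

5

Backward induction with Firm A moving first.
- Low: Firm B compares -1, -7, -7, 1 and picks Premium; Firm A would get -6.
- High: Firm B compares 7, -1, 1, -1 and picks Budget; Firm A would get -1.
Among -6, -1, the best is -1 at High. Subgame-perfect outcome: (High, Budget) with payoffs (-1, 7).
Under simultaneous play:
Firm A's best replies: Budget→Low; Value→High; Plus→Low; Premium→Low.
Firm B's best replies: Low→Premium; High→Budget.
Only (Low, Premium) has each player best-responding; Nash payoffs (-6, 1).
Firm A's commitment gain: -1 − -6 = 5.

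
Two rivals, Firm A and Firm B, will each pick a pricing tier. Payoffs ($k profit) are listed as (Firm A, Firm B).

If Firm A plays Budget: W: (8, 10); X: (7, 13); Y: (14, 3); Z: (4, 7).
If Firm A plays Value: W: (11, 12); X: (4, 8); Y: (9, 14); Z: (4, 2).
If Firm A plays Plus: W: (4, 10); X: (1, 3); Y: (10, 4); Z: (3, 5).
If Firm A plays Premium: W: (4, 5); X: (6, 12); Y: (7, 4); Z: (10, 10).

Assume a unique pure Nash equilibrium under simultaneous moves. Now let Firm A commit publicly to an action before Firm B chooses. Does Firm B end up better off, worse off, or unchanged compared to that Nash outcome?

Backward induction with Firm A moving first.
- Budget: Firm B compares 10, 13, 3, 7 and picks X; Firm A would get 7.
- Value: Firm B compares 12, 8, 14, 2 and picks Y; Firm A would get 9.
- Plus: Firm B compares 10, 3, 4, 5 and picks W; Firm A would get 4.
- Premium: Firm B compares 5, 12, 4, 10 and picks X; Firm A would get 6.
Firm A's induced payoffs are 7, 9, 4, 6, so Firm A commits to Value. Subgame-perfect outcome: (Value, Y) with payoffs (9, 14).
For the simultaneous game, intersect best replies.
Firm A's best replies: W→Value; X→Budget; Y→Budget; Z→Premium.
Firm B's best replies: Budget→X; Value→Y; Plus→W; Premium→X.
The unique mutual best reply is (Budget, X), giving (7, 13).
Firm B earns 14 sequentially versus 13 at the Nash outcome: better off.

better off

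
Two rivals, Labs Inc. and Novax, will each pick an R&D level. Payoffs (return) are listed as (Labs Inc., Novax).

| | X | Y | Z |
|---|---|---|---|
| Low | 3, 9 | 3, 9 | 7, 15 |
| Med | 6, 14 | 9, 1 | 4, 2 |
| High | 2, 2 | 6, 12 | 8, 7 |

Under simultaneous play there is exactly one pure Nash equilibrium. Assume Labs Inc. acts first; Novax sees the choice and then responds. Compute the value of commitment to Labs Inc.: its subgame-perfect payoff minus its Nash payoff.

1

Work backward from Novax's decision.
- Low: BR = Z, leader payoff 7.
- Med: BR = X, leader payoff 6.
- High: BR = Y, leader payoff 6.
Labs Inc.'s induced payoffs are 7, 6, 6, so Labs Inc. commits to Low. Subgame-perfect outcome: (Low, Z) with payoffs (7, 15).
For the simultaneous game, intersect best replies.
Labs Inc.'s best replies: X→Med; Y→Med; Z→High.
Novax's best replies: Low→Z; Med→X; High→Y.
Only (Med, X) has each player best-responding; Nash payoffs (6, 14).
Labs Inc.'s commitment gain: 7 − 6 = 1.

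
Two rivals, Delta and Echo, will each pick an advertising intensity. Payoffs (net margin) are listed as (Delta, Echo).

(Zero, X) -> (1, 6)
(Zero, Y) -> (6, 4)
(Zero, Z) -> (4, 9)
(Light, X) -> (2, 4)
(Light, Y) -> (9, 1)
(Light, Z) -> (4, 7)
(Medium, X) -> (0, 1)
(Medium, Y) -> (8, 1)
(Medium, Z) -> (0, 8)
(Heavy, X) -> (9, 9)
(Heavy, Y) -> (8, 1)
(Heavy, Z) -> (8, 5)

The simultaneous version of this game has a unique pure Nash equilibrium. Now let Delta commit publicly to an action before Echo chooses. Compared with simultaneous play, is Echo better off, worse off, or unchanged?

Backward induction with Delta moving first.
- Zero: BR = Z, leader payoff 4.
- Light: BR = Z, leader payoff 4.
- Medium: BR = Z, leader payoff 0.
- Heavy: BR = X, leader payoff 9.
Maximizing over 4, 4, 0, 9, Delta chooses Heavy. Subgame-perfect outcome: (Heavy, X) with payoffs (9, 9).
Now find the simultaneous Nash equilibrium.
Delta's best replies: X→Heavy; Y→Light; Z→Heavy.
Echo's best replies: Zero→Z; Light→Z; Medium→Z; Heavy→X.
Only (Heavy, X) has each player best-responding; Nash payoffs (9, 9).
Echo earns 9 sequentially versus 9 at the Nash outcome: unchanged.

unchanged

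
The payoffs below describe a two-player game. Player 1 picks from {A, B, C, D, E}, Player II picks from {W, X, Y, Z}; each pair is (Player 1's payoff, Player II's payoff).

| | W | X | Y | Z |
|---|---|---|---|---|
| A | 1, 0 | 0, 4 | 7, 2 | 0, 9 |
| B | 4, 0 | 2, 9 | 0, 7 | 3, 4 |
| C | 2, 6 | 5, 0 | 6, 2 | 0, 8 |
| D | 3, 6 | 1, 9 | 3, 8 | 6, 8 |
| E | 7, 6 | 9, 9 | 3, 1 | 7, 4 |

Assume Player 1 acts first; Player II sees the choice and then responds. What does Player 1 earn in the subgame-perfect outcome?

9

Work backward from Player II's decision.
- A: Player II compares 0, 4, 2, 9 and picks Z; Player 1 would get 0.
- B: Player II compares 0, 9, 7, 4 and picks X; Player 1 would get 2.
- C: Player II compares 6, 0, 2, 8 and picks Z; Player 1 would get 0.
- D: Player II compares 6, 9, 8, 8 and picks X; Player 1 would get 1.
- E: Player II compares 6, 9, 1, 4 and picks X; Player 1 would get 9.
Among 0, 2, 0, 1, 9, the best is 9 at E. Subgame-perfect outcome: (E, X) with payoffs (9, 9).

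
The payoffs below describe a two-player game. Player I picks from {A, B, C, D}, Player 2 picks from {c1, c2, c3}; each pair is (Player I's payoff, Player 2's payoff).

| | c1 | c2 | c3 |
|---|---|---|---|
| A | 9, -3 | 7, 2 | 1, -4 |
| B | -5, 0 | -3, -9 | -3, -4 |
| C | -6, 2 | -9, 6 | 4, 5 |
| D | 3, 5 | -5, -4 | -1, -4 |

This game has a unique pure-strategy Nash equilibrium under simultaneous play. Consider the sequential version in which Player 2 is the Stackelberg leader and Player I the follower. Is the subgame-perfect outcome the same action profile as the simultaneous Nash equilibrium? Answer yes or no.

no

Backward induction with Player 2 moving first.
- c1 → Player I plays A (best of 9, -5, -6, 3); Player 2 gets -3.
- c2 → Player I plays A (best of 7, -3, -9, -5); Player 2 gets 2.
- c3 → Player I plays C (best of 1, -3, 4, -1); Player 2 gets 5.
Player 2's induced payoffs are -3, 2, 5, so Player 2 commits to c3. Subgame-perfect outcome: (C, c3) with payoffs (4, 5).
Under simultaneous play:
Player I's best replies: c1→A; c2→A; c3→C.
Player 2's best replies: A→c2; B→c1; C→c2; D→c1.
Only (A, c2) has each player best-responding; Nash payoffs (7, 2).
Sequential outcome (C, c3) differs from the Nash profile (A, c2).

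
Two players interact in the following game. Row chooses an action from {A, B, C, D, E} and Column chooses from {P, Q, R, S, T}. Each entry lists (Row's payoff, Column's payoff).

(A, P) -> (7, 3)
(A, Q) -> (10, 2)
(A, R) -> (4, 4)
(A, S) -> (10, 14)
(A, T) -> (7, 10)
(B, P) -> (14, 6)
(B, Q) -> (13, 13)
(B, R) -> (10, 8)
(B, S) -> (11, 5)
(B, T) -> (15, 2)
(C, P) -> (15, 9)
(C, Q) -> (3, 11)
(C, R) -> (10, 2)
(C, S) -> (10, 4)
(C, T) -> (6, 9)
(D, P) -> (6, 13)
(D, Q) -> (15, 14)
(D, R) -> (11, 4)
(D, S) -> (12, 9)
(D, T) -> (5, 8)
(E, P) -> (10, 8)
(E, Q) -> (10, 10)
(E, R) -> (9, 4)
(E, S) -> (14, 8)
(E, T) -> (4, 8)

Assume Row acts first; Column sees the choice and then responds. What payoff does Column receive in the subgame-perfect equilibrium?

14

Column best-responds to each possible Row move:
- A: BR = S, leader payoff 10.
- B: BR = Q, leader payoff 13.
- C: BR = Q, leader payoff 3.
- D: BR = Q, leader payoff 15.
- E: BR = Q, leader payoff 10.
Among 10, 13, 3, 15, 10, the best is 15 at D. Subgame-perfect outcome: (D, Q) with payoffs (15, 14).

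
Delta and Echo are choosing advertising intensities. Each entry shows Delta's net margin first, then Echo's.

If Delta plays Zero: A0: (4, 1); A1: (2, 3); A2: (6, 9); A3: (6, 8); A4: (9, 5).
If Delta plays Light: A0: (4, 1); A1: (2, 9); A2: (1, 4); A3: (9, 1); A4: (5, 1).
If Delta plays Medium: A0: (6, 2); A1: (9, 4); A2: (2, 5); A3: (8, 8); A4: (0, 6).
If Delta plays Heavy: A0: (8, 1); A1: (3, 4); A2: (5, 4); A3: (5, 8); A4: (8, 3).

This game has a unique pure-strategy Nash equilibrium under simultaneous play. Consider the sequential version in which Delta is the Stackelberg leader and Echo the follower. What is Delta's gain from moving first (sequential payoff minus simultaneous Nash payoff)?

Backward induction with Delta moving first.
- Zero → Echo plays A2 (best of 1, 3, 9, 8, 5); Delta gets 6.
- Light → Echo plays A1 (best of 1, 9, 4, 1, 1); Delta gets 2.
- Medium → Echo plays A3 (best of 2, 4, 5, 8, 6); Delta gets 8.
- Heavy → Echo plays A3 (best of 1, 4, 4, 8, 3); Delta gets 5.
Among 6, 2, 8, 5, the best is 8 at Medium. Subgame-perfect outcome: (Medium, A3) with payoffs (8, 8).
Now find the simultaneous Nash equilibrium.
Delta's best replies: A0→Heavy; A1→Medium; A2→Zero; A3→Light; A4→Zero.
Echo's best replies: Zero→A2; Light→A1; Medium→A3; Heavy→A3.
Only (Zero, A2) has each player best-responding; Nash payoffs (6, 9).
Delta's commitment gain: 8 − 6 = 2.

2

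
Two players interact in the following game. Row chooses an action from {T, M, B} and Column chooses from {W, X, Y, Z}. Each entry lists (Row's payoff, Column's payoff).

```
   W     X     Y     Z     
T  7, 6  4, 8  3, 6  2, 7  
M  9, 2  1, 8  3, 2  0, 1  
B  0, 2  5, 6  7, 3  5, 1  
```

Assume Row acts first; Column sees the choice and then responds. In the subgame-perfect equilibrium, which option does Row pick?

B

Backward induction with Row moving first.
- T → Column plays X (best of 6, 8, 6, 7); Row gets 4.
- M → Column plays X (best of 2, 8, 2, 1); Row gets 1.
- B → Column plays X (best of 2, 6, 3, 1); Row gets 5.
Maximizing over 4, 1, 5, Row chooses B. Subgame-perfect outcome: (B, X) with payoffs (5, 6).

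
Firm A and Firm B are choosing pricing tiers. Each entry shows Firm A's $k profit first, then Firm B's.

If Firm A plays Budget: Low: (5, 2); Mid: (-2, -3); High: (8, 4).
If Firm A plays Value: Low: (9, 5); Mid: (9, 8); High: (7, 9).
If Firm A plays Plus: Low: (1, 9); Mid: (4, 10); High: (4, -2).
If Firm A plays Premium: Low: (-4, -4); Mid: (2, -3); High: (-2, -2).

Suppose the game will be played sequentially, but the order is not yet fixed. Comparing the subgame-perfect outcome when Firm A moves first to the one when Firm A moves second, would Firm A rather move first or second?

If Firm A leads: Firm B's best replies are Budget→High, Value→High, Plus→Mid, Premium→High; Firm A's induced payoffs 8, 7, 4, -2; outcome (Budget, High), payoffs (8, 4).
If Firm B leads: Firm A's best replies are Low→Value, Mid→Value, High→Budget; Firm B's induced payoffs 5, 8, 4; outcome (Value, Mid), payoffs (9, 8).
Firm A gets 8 moving first and 9 moving second, so Firm A prefers to move second.

second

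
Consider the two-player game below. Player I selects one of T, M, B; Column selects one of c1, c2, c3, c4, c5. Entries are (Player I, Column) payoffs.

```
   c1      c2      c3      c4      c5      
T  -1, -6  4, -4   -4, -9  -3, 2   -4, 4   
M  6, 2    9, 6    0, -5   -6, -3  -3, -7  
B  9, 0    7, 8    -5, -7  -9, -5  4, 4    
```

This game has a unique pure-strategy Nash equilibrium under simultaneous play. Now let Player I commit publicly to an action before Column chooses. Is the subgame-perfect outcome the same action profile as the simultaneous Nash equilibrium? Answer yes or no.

Column best-responds to each possible Player I move:
- T → Column plays c5 (best of -6, -4, -9, 2, 4); Player I gets -4.
- M → Column plays c2 (best of 2, 6, -5, -3, -7); Player I gets 9.
- B → Column plays c2 (best of 0, 8, -7, -5, 4); Player I gets 7.
Maximizing over -4, 9, 7, Player I chooses M. Subgame-perfect outcome: (M, c2) with payoffs (9, 6).
For the simultaneous game, intersect best replies.
Player I's best replies: c1→B; c2→M; c3→M; c4→T; c5→B.
Column's best replies: T→c5; M→c2; B→c2.
The unique mutual best reply is (M, c2), giving (9, 6).
Sequential outcome (M, c2) coincides with the Nash profile (M, c2).

yes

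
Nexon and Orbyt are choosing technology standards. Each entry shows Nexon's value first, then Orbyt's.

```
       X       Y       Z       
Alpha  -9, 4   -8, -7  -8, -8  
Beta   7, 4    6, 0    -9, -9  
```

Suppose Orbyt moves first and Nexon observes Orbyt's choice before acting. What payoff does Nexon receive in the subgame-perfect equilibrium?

7

Work backward from Nexon's decision.
- X: BR = Beta, leader payoff 4.
- Y: BR = Beta, leader payoff 0.
- Z: BR = Alpha, leader payoff -8.
Among 4, 0, -8, the best is 4 at X. Subgame-perfect outcome: (Beta, X) with payoffs (7, 4).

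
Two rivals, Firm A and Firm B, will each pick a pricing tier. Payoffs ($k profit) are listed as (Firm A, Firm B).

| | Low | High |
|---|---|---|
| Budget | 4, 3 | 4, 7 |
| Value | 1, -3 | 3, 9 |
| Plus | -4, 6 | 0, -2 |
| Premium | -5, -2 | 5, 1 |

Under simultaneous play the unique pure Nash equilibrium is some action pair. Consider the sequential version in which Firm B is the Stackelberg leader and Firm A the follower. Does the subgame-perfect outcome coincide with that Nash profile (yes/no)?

no

Solve by backward induction (Firm B leads).
- Low: BR = Budget, leader payoff 3.
- High: BR = Premium, leader payoff 1.
Among 3, 1, the best is 3 at Low. Subgame-perfect outcome: (Budget, Low) with payoffs (4, 3).
Under simultaneous play:
Firm A's best replies: Low→Budget; High→Premium.
Firm B's best replies: Budget→High; Value→High; Plus→Low; Premium→High.
The unique mutual best reply is (Premium, High), giving (5, 1).
Sequential outcome (Budget, Low) differs from the Nash profile (Premium, High).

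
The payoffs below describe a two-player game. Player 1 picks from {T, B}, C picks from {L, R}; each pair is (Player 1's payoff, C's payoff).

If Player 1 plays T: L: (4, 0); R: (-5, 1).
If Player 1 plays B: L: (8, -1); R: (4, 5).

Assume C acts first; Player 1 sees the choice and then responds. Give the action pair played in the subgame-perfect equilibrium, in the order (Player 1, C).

Work backward from Player 1's decision.
- L: Player 1 compares 4, 8 and picks B; C would get -1.
- R: Player 1 compares -5, 4 and picks B; C would get 5.
Among -1, 5, the best is 5 at R. Subgame-perfect outcome: (B, R) with payoffs (4, 5).

(B, R)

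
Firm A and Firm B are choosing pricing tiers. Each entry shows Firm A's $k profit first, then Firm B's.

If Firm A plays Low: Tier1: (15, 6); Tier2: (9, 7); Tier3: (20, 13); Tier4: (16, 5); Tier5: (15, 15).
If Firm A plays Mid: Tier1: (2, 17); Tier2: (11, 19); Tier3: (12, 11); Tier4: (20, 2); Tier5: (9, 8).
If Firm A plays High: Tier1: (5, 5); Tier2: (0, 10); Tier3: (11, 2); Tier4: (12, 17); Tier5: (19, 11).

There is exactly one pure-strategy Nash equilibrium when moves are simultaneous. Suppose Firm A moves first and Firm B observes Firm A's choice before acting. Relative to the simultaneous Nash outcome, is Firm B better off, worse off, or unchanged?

worse off

Backward induction with Firm A moving first.
- Low → Firm B plays Tier5 (best of 6, 7, 13, 5, 15); Firm A gets 15.
- Mid → Firm B plays Tier2 (best of 17, 19, 11, 2, 8); Firm A gets 11.
- High → Firm B plays Tier4 (best of 5, 10, 2, 17, 11); Firm A gets 12.
Maximizing over 15, 11, 12, Firm A chooses Low. Subgame-perfect outcome: (Low, Tier5) with payoffs (15, 15).
Under simultaneous play:
Firm A's best replies: Tier1→Low; Tier2→Mid; Tier3→Low; Tier4→Mid; Tier5→High.
Firm B's best replies: Low→Tier5; Mid→Tier2; High→Tier4.
Only (Mid, Tier2) has each player best-responding; Nash payoffs (11, 19).
Firm B earns 15 sequentially versus 19 at the Nash outcome: worse off.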